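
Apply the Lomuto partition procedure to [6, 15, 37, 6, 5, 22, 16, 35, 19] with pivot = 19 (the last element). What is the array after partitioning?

Lomuto partition with pivot = 19:

Initial array: [6, 15, 37, 6, 5, 22, 16, 35, 19]

arr[0]=6 <= 19: swap with position 0, array becomes [6, 15, 37, 6, 5, 22, 16, 35, 19]
arr[1]=15 <= 19: swap with position 1, array becomes [6, 15, 37, 6, 5, 22, 16, 35, 19]
arr[2]=37 > 19: no swap
arr[3]=6 <= 19: swap with position 2, array becomes [6, 15, 6, 37, 5, 22, 16, 35, 19]
arr[4]=5 <= 19: swap with position 3, array becomes [6, 15, 6, 5, 37, 22, 16, 35, 19]
arr[5]=22 > 19: no swap
arr[6]=16 <= 19: swap with position 4, array becomes [6, 15, 6, 5, 16, 22, 37, 35, 19]
arr[7]=35 > 19: no swap

Place pivot at position 5: [6, 15, 6, 5, 16, 19, 37, 35, 22]
Pivot position: 5

After partitioning with pivot 19, the array becomes [6, 15, 6, 5, 16, 19, 37, 35, 22]. The pivot is placed at index 5. All elements to the left of the pivot are <= 19, and all elements to the right are > 19.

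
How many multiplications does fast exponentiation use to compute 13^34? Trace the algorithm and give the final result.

Computing 13^34 by squaring (build up from 13^1; each line after the first costs one multiplication):

13^1 = 13
13^2 = (13^1)^2 = 13^2 = 169
13^4 = (13^2)^2 = 169^2 = 28561
13^8 = (13^4)^2 = 28561^2 = 815730721
13^16 = (13^8)^2 = 815730721^2 = 665416609183179841
13^17 = 13 * 13^16 = 13 * 665416609183179841 = 8650415919381337933
13^34 = (13^17)^2 = 8650415919381337933^2 = 74829695578286078013428929473144712489

Result: 74829695578286078013428929473144712489
Multiplications needed: 6 (6 lines after 13^1)

13^34 = 74829695578286078013428929473144712489. Using exponentiation by squaring, this requires 6 multiplications. The key idea: if the exponent is even, square the half-power; if odd, multiply by the base once.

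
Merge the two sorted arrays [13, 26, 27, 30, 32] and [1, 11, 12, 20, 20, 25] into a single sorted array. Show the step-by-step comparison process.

Merging process:

Compare 13 vs 1: take 1 from right. Merged: [1]
Compare 13 vs 11: take 11 from right. Merged: [1, 11]
Compare 13 vs 12: take 12 from right. Merged: [1, 11, 12]
Compare 13 vs 20: take 13 from left. Merged: [1, 11, 12, 13]
Compare 26 vs 20: take 20 from right. Merged: [1, 11, 12, 13, 20]
Compare 26 vs 20: take 20 from right. Merged: [1, 11, 12, 13, 20, 20]
Compare 26 vs 25: take 25 from right. Merged: [1, 11, 12, 13, 20, 20, 25]
Append remaining from left: [26, 27, 30, 32]. Merged: [1, 11, 12, 13, 20, 20, 25, 26, 27, 30, 32]

Final merged array: [1, 11, 12, 13, 20, 20, 25, 26, 27, 30, 32]
Total comparisons: 7

The merged array is [1, 11, 12, 13, 20, 20, 25, 26, 27, 30, 32], requiring 7 comparisons. The merge step runs in O(n) time where n is the total number of elements.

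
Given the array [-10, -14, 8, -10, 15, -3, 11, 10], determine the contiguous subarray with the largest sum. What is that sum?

Using Kadane's algorithm on [-10, -14, 8, -10, 15, -3, 11, 10]:

Scanning through the array:
Position 1 (value -14): max_ending_here = -14, max_so_far = -10
Position 2 (value 8): max_ending_here = 8, max_so_far = 8
Position 3 (value -10): max_ending_here = -2, max_so_far = 8
Position 4 (value 15): max_ending_here = 15, max_so_far = 15
Position 5 (value -3): max_ending_here = 12, max_so_far = 15
Position 6 (value 11): max_ending_here = 23, max_so_far = 23
Position 7 (value 10): max_ending_here = 33, max_so_far = 33

Maximum subarray: [15, -3, 11, 10]
Maximum sum: 33

The maximum subarray is [15, -3, 11, 10] with sum 33. This subarray runs from index 4 to index 7.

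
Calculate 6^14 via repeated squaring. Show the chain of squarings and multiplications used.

Computing 6^14 by squaring (build up from 6^1; each line after the first costs one multiplication):

6^1 = 6
6^2 = (6^1)^2 = 6^2 = 36
6^3 = 6 * 6^2 = 6 * 36 = 216
6^6 = (6^3)^2 = 216^2 = 46656
6^7 = 6 * 6^6 = 6 * 46656 = 279936
6^14 = (6^7)^2 = 279936^2 = 78364164096

Result: 78364164096
Multiplications needed: 5 (5 lines after 6^1)

6^14 = 78364164096. Using exponentiation by squaring, this requires 5 multiplications. The key idea: if the exponent is even, square the half-power; if odd, multiply by the base once.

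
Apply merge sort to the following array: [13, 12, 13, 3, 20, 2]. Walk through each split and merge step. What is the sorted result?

Merge sort trace:

Split: [13, 12, 13, 3, 20, 2] -> [13, 12, 13] and [3, 20, 2]
  Split: [13, 12, 13] -> [13] and [12, 13]
    Split: [12, 13] -> [12] and [13]
    Merge: [12] + [13] -> [12, 13]
  Merge: [13] + [12, 13] -> [12, 13, 13]
  Split: [3, 20, 2] -> [3] and [20, 2]
    Split: [20, 2] -> [20] and [2]
    Merge: [20] + [2] -> [2, 20]
  Merge: [3] + [2, 20] -> [2, 3, 20]
Merge: [12, 13, 13] + [2, 3, 20] -> [2, 3, 12, 13, 13, 20]

Final sorted array: [2, 3, 12, 13, 13, 20]

The merge sort proceeds by recursively splitting the array and merging sorted halves.
After all merges, the sorted array is [2, 3, 12, 13, 13, 20].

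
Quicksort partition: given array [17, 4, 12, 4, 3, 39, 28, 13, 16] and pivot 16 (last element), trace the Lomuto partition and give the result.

Lomuto partition with pivot = 16:

Initial array: [17, 4, 12, 4, 3, 39, 28, 13, 16]

arr[0]=17 > 16: no swap
arr[1]=4 <= 16: swap with position 0, array becomes [4, 17, 12, 4, 3, 39, 28, 13, 16]
arr[2]=12 <= 16: swap with position 1, array becomes [4, 12, 17, 4, 3, 39, 28, 13, 16]
arr[3]=4 <= 16: swap with position 2, array becomes [4, 12, 4, 17, 3, 39, 28, 13, 16]
arr[4]=3 <= 16: swap with position 3, array becomes [4, 12, 4, 3, 17, 39, 28, 13, 16]
arr[5]=39 > 16: no swap
arr[6]=28 > 16: no swap
arr[7]=13 <= 16: swap with position 4, array becomes [4, 12, 4, 3, 13, 39, 28, 17, 16]

Place pivot at position 5: [4, 12, 4, 3, 13, 16, 28, 17, 39]
Pivot position: 5

After partitioning with pivot 16, the array becomes [4, 12, 4, 3, 13, 16, 28, 17, 39]. The pivot is placed at index 5. All elements to the left of the pivot are <= 16, and all elements to the right are > 16.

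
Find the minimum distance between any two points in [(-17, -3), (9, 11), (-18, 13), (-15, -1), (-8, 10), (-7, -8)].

Computing all pairwise distances among 6 points:

d((-17, -3), (9, 11)) = 29.5296
d((-17, -3), (-18, 13)) = 16.0312
d((-17, -3), (-15, -1)) = 2.8284 <-- minimum
d((-17, -3), (-8, 10)) = 15.8114
d((-17, -3), (-7, -8)) = 11.1803
d((9, 11), (-18, 13)) = 27.074
d((9, 11), (-15, -1)) = 26.8328
d((9, 11), (-8, 10)) = 17.0294
d((9, 11), (-7, -8)) = 24.8395
d((-18, 13), (-15, -1)) = 14.3178
d((-18, 13), (-8, 10)) = 10.4403
d((-18, 13), (-7, -8)) = 23.7065
d((-15, -1), (-8, 10)) = 13.0384
d((-15, -1), (-7, -8)) = 10.6301
d((-8, 10), (-7, -8)) = 18.0278

Closest pair: (-17, -3) and (-15, -1) with distance 2.8284

The closest pair is (-17, -3) and (-15, -1) with Euclidean distance 2.8284. For 6 points, brute-force pairwise comparison is shown above. For large n, the divide-and-conquer algorithm (sort by x, recurse on halves, check the dividing strip) achieves O(n log n).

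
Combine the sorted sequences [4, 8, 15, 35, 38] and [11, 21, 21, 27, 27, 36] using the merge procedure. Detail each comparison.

Merging process:

Compare 4 vs 11: take 4 from left. Merged: [4]
Compare 8 vs 11: take 8 from left. Merged: [4, 8]
Compare 15 vs 11: take 11 from right. Merged: [4, 8, 11]
Compare 15 vs 21: take 15 from left. Merged: [4, 8, 11, 15]
Compare 35 vs 21: take 21 from right. Merged: [4, 8, 11, 15, 21]
Compare 35 vs 21: take 21 from right. Merged: [4, 8, 11, 15, 21, 21]
Compare 35 vs 27: take 27 from right. Merged: [4, 8, 11, 15, 21, 21, 27]
Compare 35 vs 27: take 27 from right. Merged: [4, 8, 11, 15, 21, 21, 27, 27]
Compare 35 vs 36: take 35 from left. Merged: [4, 8, 11, 15, 21, 21, 27, 27, 35]
Compare 38 vs 36: take 36 from right. Merged: [4, 8, 11, 15, 21, 21, 27, 27, 35, 36]
Append remaining from left: [38]. Merged: [4, 8, 11, 15, 21, 21, 27, 27, 35, 36, 38]

Final merged array: [4, 8, 11, 15, 21, 21, 27, 27, 35, 36, 38]
Total comparisons: 10

The merged array is [4, 8, 11, 15, 21, 21, 27, 27, 35, 36, 38], requiring 10 comparisons. The merge step runs in O(n) time where n is the total number of elements.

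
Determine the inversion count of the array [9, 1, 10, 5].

Finding inversions in [9, 1, 10, 5]:

(0, 1): arr[0]=9 > arr[1]=1
(0, 3): arr[0]=9 > arr[3]=5
(2, 3): arr[2]=10 > arr[3]=5

Total inversions: 3

The array has 3 inversion(s): (0,1), (0,3), (2,3). Each pair (i,j) satisfies i < j and arr[i] > arr[j].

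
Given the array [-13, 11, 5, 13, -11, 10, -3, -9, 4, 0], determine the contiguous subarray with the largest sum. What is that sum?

Using Kadane's algorithm on [-13, 11, 5, 13, -11, 10, -3, -9, 4, 0]:

Scanning through the array:
Position 1 (value 11): max_ending_here = 11, max_so_far = 11
Position 2 (value 5): max_ending_here = 16, max_so_far = 16
Position 3 (value 13): max_ending_here = 29, max_so_far = 29
Position 4 (value -11): max_ending_here = 18, max_so_far = 29
Position 5 (value 10): max_ending_here = 28, max_so_far = 29
Position 6 (value -3): max_ending_here = 25, max_so_far = 29
Position 7 (value -9): max_ending_here = 16, max_so_far = 29
Position 8 (value 4): max_ending_here = 20, max_so_far = 29
Position 9 (value 0): max_ending_here = 20, max_so_far = 29

Maximum subarray: [11, 5, 13]
Maximum sum: 29

The maximum subarray is [11, 5, 13] with sum 29. This subarray runs from index 1 to index 3.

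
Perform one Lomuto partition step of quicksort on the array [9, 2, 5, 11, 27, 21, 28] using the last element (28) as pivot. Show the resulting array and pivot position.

Lomuto partition with pivot = 28:

Initial array: [9, 2, 5, 11, 27, 21, 28]

arr[0]=9 <= 28: swap with position 0, array becomes [9, 2, 5, 11, 27, 21, 28]
arr[1]=2 <= 28: swap with position 1, array becomes [9, 2, 5, 11, 27, 21, 28]
arr[2]=5 <= 28: swap with position 2, array becomes [9, 2, 5, 11, 27, 21, 28]
arr[3]=11 <= 28: swap with position 3, array becomes [9, 2, 5, 11, 27, 21, 28]
arr[4]=27 <= 28: swap with position 4, array becomes [9, 2, 5, 11, 27, 21, 28]
arr[5]=21 <= 28: swap with position 5, array becomes [9, 2, 5, 11, 27, 21, 28]

Place pivot at position 6: [9, 2, 5, 11, 27, 21, 28]
Pivot position: 6

After partitioning with pivot 28, the array becomes [9, 2, 5, 11, 27, 21, 28]. The pivot is placed at index 6. All elements to the left of the pivot are <= 28, and all elements to the right are > 28.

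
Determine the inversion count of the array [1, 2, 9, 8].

Finding inversions in [1, 2, 9, 8]:

(2, 3): arr[2]=9 > arr[3]=8

Total inversions: 1

The array has 1 inversion(s): (2,3). Each pair (i,j) satisfies i < j and arr[i] > arr[j].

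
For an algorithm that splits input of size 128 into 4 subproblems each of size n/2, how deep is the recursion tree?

For divide and conquer with division factor 2:

Problem sizes at each level:
Level 0: 128
Level 1: 64
Level 2: 32
Level 3: 16
Level 4: 8
Level 5: 4
Level 6: 2
Level 7: 1

The root is level 0 and the size-1 base case is level 7 (the tree spans levels 0 through 7, i.e. 8 levels counting the root), so the depth is the number of divisions: log_2(128) = 7

The recursion tree depth is log_2(128) = 7. At each level, the problem size is divided by 2, so it takes 7 divisions to reduce to a base case of size 1. The algorithm makes 4 recursive calls at each level.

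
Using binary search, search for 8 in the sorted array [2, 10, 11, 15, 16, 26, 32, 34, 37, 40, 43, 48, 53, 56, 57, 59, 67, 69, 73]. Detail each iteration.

Binary search for 8 in [2, 10, 11, 15, 16, 26, 32, 34, 37, 40, 43, 48, 53, 56, 57, 59, 67, 69, 73]:

lo=0, hi=18, mid=9, arr[mid]=40 -> 40 > 8, search left half
lo=0, hi=8, mid=4, arr[mid]=16 -> 16 > 8, search left half
lo=0, hi=3, mid=1, arr[mid]=10 -> 10 > 8, search left half
lo=0, hi=0, mid=0, arr[mid]=2 -> 2 < 8, search right half
lo=1 > hi=0, target 8 not found

Binary search determines that 8 is not in the array after 4 comparisons. The search space was exhausted without finding the target.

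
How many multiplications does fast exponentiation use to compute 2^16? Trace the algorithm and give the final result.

Computing 2^16 by squaring (build up from 2^1; each line after the first costs one multiplication):

2^1 = 2
2^2 = (2^1)^2 = 2^2 = 4
2^4 = (2^2)^2 = 4^2 = 16
2^8 = (2^4)^2 = 16^2 = 256
2^16 = (2^8)^2 = 256^2 = 65536

Result: 65536
Multiplications needed: 4 (4 lines after 2^1)

2^16 = 65536. Using exponentiation by squaring, this requires 4 multiplications. The key idea: if the exponent is even, square the half-power; if odd, multiply by the base once.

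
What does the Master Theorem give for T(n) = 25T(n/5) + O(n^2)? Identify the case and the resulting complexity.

Master Theorem for T(n) = 25T(n/5) + O(n^2):

a = 25, b = 5, c = 2
log_b(a) = log_5(25) = 2.0000

Case 2: c = 2 = log_5(25) = 2.0000
T(n) = O(n^2 log n) = O(n^2 log n)

For T(n) = 25T(n/5) + O(n^2): log_5(25) = 2.0000. This is Case 2 of the Master Theorem (c = log_b(a), equal work at all levels), giving O(n^2 log n).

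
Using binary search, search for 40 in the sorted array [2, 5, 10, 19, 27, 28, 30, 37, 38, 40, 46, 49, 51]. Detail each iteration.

Binary search for 40 in [2, 5, 10, 19, 27, 28, 30, 37, 38, 40, 46, 49, 51]:

lo=0, hi=12, mid=6, arr[mid]=30 -> 30 < 40, search right half
lo=7, hi=12, mid=9, arr[mid]=40 -> Found target at index 9!

Binary search finds 40 at index 9 after 2 comparisons. The search repeatedly halves the search space by comparing with the middle element.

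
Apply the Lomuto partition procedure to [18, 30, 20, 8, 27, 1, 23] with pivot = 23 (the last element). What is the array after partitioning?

Lomuto partition with pivot = 23:

Initial array: [18, 30, 20, 8, 27, 1, 23]

arr[0]=18 <= 23: swap with position 0, array becomes [18, 30, 20, 8, 27, 1, 23]
arr[1]=30 > 23: no swap
arr[2]=20 <= 23: swap with position 1, array becomes [18, 20, 30, 8, 27, 1, 23]
arr[3]=8 <= 23: swap with position 2, array becomes [18, 20, 8, 30, 27, 1, 23]
arr[4]=27 > 23: no swap
arr[5]=1 <= 23: swap with position 3, array becomes [18, 20, 8, 1, 27, 30, 23]

Place pivot at position 4: [18, 20, 8, 1, 23, 30, 27]
Pivot position: 4

After partitioning with pivot 23, the array becomes [18, 20, 8, 1, 23, 30, 27]. The pivot is placed at index 4. All elements to the left of the pivot are <= 23, and all elements to the right are > 23.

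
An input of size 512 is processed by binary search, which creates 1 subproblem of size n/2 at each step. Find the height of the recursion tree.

For divide and conquer with division factor 2:

Problem sizes at each level:
Level 0: 512
Level 1: 256
Level 2: 128
Level 3: 64
Level 4: 32
Level 5: 16
Level 6: 8
Level 7: 4
Level 8: 2
Level 9: 1

The root is level 0 and the size-1 base case is level 9 (the tree spans levels 0 through 9, i.e. 10 levels counting the root), so the depth is the number of divisions: log_2(512) = 9

The recursion tree depth is log_2(512) = 9. At each level, the problem size is divided by 2, so it takes 9 divisions to reduce to a base case of size 1. The algorithm makes 1 recursive call at each level.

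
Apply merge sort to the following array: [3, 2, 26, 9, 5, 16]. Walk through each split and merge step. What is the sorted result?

Merge sort trace:

Split: [3, 2, 26, 9, 5, 16] -> [3, 2, 26] and [9, 5, 16]
  Split: [3, 2, 26] -> [3] and [2, 26]
    Split: [2, 26] -> [2] and [26]
    Merge: [2] + [26] -> [2, 26]
  Merge: [3] + [2, 26] -> [2, 3, 26]
  Split: [9, 5, 16] -> [9] and [5, 16]
    Split: [5, 16] -> [5] and [16]
    Merge: [5] + [16] -> [5, 16]
  Merge: [9] + [5, 16] -> [5, 9, 16]
Merge: [2, 3, 26] + [5, 9, 16] -> [2, 3, 5, 9, 16, 26]

Final sorted array: [2, 3, 5, 9, 16, 26]

The merge sort proceeds by recursively splitting the array and merging sorted halves.
After all merges, the sorted array is [2, 3, 5, 9, 16, 26].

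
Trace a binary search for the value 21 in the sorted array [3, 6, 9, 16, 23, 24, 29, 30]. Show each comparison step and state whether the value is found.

Binary search for 21 in [3, 6, 9, 16, 23, 24, 29, 30]:

lo=0, hi=7, mid=3, arr[mid]=16 -> 16 < 21, search right half
lo=4, hi=7, mid=5, arr[mid]=24 -> 24 > 21, search left half
lo=4, hi=4, mid=4, arr[mid]=23 -> 23 > 21, search left half
lo=4 > hi=3, target 21 not found

Binary search determines that 21 is not in the array after 3 comparisons. The search space was exhausted without finding the target.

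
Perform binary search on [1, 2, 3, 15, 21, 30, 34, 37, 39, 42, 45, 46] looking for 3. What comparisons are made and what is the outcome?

Binary search for 3 in [1, 2, 3, 15, 21, 30, 34, 37, 39, 42, 45, 46]:

lo=0, hi=11, mid=5, arr[mid]=30 -> 30 > 3, search left half
lo=0, hi=4, mid=2, arr[mid]=3 -> Found target at index 2!

Binary search finds 3 at index 2 after 2 comparisons. The search repeatedly halves the search space by comparing with the middle element.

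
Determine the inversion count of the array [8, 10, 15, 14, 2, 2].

Finding inversions in [8, 10, 15, 14, 2, 2]:

(0, 4): arr[0]=8 > arr[4]=2
(0, 5): arr[0]=8 > arr[5]=2
(1, 4): arr[1]=10 > arr[4]=2
(1, 5): arr[1]=10 > arr[5]=2
(2, 3): arr[2]=15 > arr[3]=14
(2, 4): arr[2]=15 > arr[4]=2
(2, 5): arr[2]=15 > arr[5]=2
(3, 4): arr[3]=14 > arr[4]=2
(3, 5): arr[3]=14 > arr[5]=2

Total inversions: 9

The array has 9 inversion(s): (0,4), (0,5), (1,4), (1,5), (2,3), (2,4), (2,5), (3,4), (3,5). Each pair (i,j) satisfies i < j and arr[i] > arr[j].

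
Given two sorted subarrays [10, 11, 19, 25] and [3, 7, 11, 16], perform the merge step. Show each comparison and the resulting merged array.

Merging process:

Compare 10 vs 3: take 3 from right. Merged: [3]
Compare 10 vs 7: take 7 from right. Merged: [3, 7]
Compare 10 vs 11: take 10 from left. Merged: [3, 7, 10]
Compare 11 vs 11: take 11 from left. Merged: [3, 7, 10, 11]
Compare 19 vs 11: take 11 from right. Merged: [3, 7, 10, 11, 11]
Compare 19 vs 16: take 16 from right. Merged: [3, 7, 10, 11, 11, 16]
Append remaining from left: [19, 25]. Merged: [3, 7, 10, 11, 11, 16, 19, 25]

Final merged array: [3, 7, 10, 11, 11, 16, 19, 25]
Total comparisons: 6

The merged array is [3, 7, 10, 11, 11, 16, 19, 25], requiring 6 comparisons. The merge step runs in O(n) time where n is the total number of elements.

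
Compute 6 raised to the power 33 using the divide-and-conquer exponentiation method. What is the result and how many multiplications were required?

Computing 6^33 by squaring (build up from 6^1; each line after the first costs one multiplication):

6^1 = 6
6^2 = (6^1)^2 = 6^2 = 36
6^4 = (6^2)^2 = 36^2 = 1296
6^8 = (6^4)^2 = 1296^2 = 1679616
6^16 = (6^8)^2 = 1679616^2 = 2821109907456
6^32 = (6^16)^2 = 2821109907456^2 = 7958661109946400884391936
6^33 = 6 * 6^32 = 6 * 7958661109946400884391936 = 47751966659678405306351616

Result: 47751966659678405306351616
Multiplications needed: 6 (6 lines after 6^1)

6^33 = 47751966659678405306351616. Using exponentiation by squaring, this requires 6 multiplications. The key idea: if the exponent is even, square the half-power; if odd, multiply by the base once.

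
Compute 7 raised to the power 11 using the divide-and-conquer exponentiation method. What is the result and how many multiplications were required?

Computing 7^11 by squaring (build up from 7^1; each line after the first costs one multiplication):

7^1 = 7
7^2 = (7^1)^2 = 7^2 = 49
7^4 = (7^2)^2 = 49^2 = 2401
7^5 = 7 * 7^4 = 7 * 2401 = 16807
7^10 = (7^5)^2 = 16807^2 = 282475249
7^11 = 7 * 7^10 = 7 * 282475249 = 1977326743

Result: 1977326743
Multiplications needed: 5 (5 lines after 7^1)

7^11 = 1977326743. Using exponentiation by squaring, this requires 5 multiplications. The key idea: if the exponent is even, square the half-power; if odd, multiply by the base once.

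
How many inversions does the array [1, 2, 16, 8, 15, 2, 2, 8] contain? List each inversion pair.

Finding inversions in [1, 2, 16, 8, 15, 2, 2, 8]:

(2, 3): arr[2]=16 > arr[3]=8
(2, 4): arr[2]=16 > arr[4]=15
(2, 5): arr[2]=16 > arr[5]=2
(2, 6): arr[2]=16 > arr[6]=2
(2, 7): arr[2]=16 > arr[7]=8
(3, 5): arr[3]=8 > arr[5]=2
(3, 6): arr[3]=8 > arr[6]=2
(4, 5): arr[4]=15 > arr[5]=2
(4, 6): arr[4]=15 > arr[6]=2
(4, 7): arr[4]=15 > arr[7]=8

Total inversions: 10

The array has 10 inversion(s): (2,3), (2,4), (2,5), (2,6), (2,7), (3,5), (3,6), (4,5), (4,6), (4,7). Each pair (i,j) satisfies i < j and arr[i] > arr[j].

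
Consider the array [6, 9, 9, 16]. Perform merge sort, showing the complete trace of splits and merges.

Merge sort trace:

Split: [6, 9, 9, 16] -> [6, 9] and [9, 16]
  Split: [6, 9] -> [6] and [9]
  Merge: [6] + [9] -> [6, 9]
  Split: [9, 16] -> [9] and [16]
  Merge: [9] + [16] -> [9, 16]
Merge: [6, 9] + [9, 16] -> [6, 9, 9, 16]

Final sorted array: [6, 9, 9, 16]

The merge sort proceeds by recursively splitting the array and merging sorted halves.
After all merges, the sorted array is [6, 9, 9, 16].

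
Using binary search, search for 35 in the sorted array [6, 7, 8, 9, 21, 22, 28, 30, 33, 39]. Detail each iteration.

Binary search for 35 in [6, 7, 8, 9, 21, 22, 28, 30, 33, 39]:

lo=0, hi=9, mid=4, arr[mid]=21 -> 21 < 35, search right half
lo=5, hi=9, mid=7, arr[mid]=30 -> 30 < 35, search right half
lo=8, hi=9, mid=8, arr[mid]=33 -> 33 < 35, search right half
lo=9, hi=9, mid=9, arr[mid]=39 -> 39 > 35, search left half
lo=9 > hi=8, target 35 not found

Binary search determines that 35 is not in the array after 4 comparisons. The search space was exhausted without finding the target.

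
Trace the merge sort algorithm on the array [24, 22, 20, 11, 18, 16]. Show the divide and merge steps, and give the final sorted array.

Merge sort trace:

Split: [24, 22, 20, 11, 18, 16] -> [24, 22, 20] and [11, 18, 16]
  Split: [24, 22, 20] -> [24] and [22, 20]
    Split: [22, 20] -> [22] and [20]
    Merge: [22] + [20] -> [20, 22]
  Merge: [24] + [20, 22] -> [20, 22, 24]
  Split: [11, 18, 16] -> [11] and [18, 16]
    Split: [18, 16] -> [18] and [16]
    Merge: [18] + [16] -> [16, 18]
  Merge: [11] + [16, 18] -> [11, 16, 18]
Merge: [20, 22, 24] + [11, 16, 18] -> [11, 16, 18, 20, 22, 24]

Final sorted array: [11, 16, 18, 20, 22, 24]

The merge sort proceeds by recursively splitting the array and merging sorted halves.
After all merges, the sorted array is [11, 16, 18, 20, 22, 24].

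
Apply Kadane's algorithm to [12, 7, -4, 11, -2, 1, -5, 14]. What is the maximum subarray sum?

Using Kadane's algorithm on [12, 7, -4, 11, -2, 1, -5, 14]:

Scanning through the array:
Position 1 (value 7): max_ending_here = 19, max_so_far = 19
Position 2 (value -4): max_ending_here = 15, max_so_far = 19
Position 3 (value 11): max_ending_here = 26, max_so_far = 26
Position 4 (value -2): max_ending_here = 24, max_so_far = 26
Position 5 (value 1): max_ending_here = 25, max_so_far = 26
Position 6 (value -5): max_ending_here = 20, max_so_far = 26
Position 7 (value 14): max_ending_here = 34, max_so_far = 34

Maximum subarray: [12, 7, -4, 11, -2, 1, -5, 14]
Maximum sum: 34

The maximum subarray is [12, 7, -4, 11, -2, 1, -5, 14] with sum 34. This subarray runs from index 0 to index 7.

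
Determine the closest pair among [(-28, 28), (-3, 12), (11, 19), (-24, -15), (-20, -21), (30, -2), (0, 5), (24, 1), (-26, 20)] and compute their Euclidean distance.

Computing all pairwise distances among 9 points:

d((-28, 28), (-3, 12)) = 29.6816
d((-28, 28), (11, 19)) = 40.025
d((-28, 28), (-24, -15)) = 43.1856
d((-28, 28), (-20, -21)) = 49.6488
d((-28, 28), (30, -2)) = 65.2993
d((-28, 28), (0, 5)) = 36.2353
d((-28, 28), (24, 1)) = 58.5918
d((-28, 28), (-26, 20)) = 8.2462
d((-3, 12), (11, 19)) = 15.6525
d((-3, 12), (-24, -15)) = 34.2053
d((-3, 12), (-20, -21)) = 37.1214
d((-3, 12), (30, -2)) = 35.8469
d((-3, 12), (0, 5)) = 7.6158
d((-3, 12), (24, 1)) = 29.1548
d((-3, 12), (-26, 20)) = 24.3516
d((11, 19), (-24, -15)) = 48.7955
d((11, 19), (-20, -21)) = 50.6063
d((11, 19), (30, -2)) = 28.3196
d((11, 19), (0, 5)) = 17.8045
d((11, 19), (24, 1)) = 22.2036
d((11, 19), (-26, 20)) = 37.0135
d((-24, -15), (-20, -21)) = 7.2111
d((-24, -15), (30, -2)) = 55.5428
d((-24, -15), (0, 5)) = 31.241
d((-24, -15), (24, 1)) = 50.5964
d((-24, -15), (-26, 20)) = 35.0571
d((-20, -21), (30, -2)) = 53.4883
d((-20, -21), (0, 5)) = 32.8024
d((-20, -21), (24, 1)) = 49.1935
d((-20, -21), (-26, 20)) = 41.4367
d((30, -2), (0, 5)) = 30.8058
d((30, -2), (24, 1)) = 6.7082 <-- minimum
d((30, -2), (-26, 20)) = 60.1664
d((0, 5), (24, 1)) = 24.3311
d((0, 5), (-26, 20)) = 30.0167
d((24, 1), (-26, 20)) = 53.4883

Closest pair: (30, -2) and (24, 1) with distance 6.7082

The closest pair is (30, -2) and (24, 1) with Euclidean distance 6.7082. For 9 points, brute-force pairwise comparison is shown above. For large n, the divide-and-conquer algorithm (sort by x, recurse on halves, check the dividing strip) achieves O(n log n).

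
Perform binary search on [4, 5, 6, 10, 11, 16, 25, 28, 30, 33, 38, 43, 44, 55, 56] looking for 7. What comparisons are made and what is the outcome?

Binary search for 7 in [4, 5, 6, 10, 11, 16, 25, 28, 30, 33, 38, 43, 44, 55, 56]:

lo=0, hi=14, mid=7, arr[mid]=28 -> 28 > 7, search left half
lo=0, hi=6, mid=3, arr[mid]=10 -> 10 > 7, search left half
lo=0, hi=2, mid=1, arr[mid]=5 -> 5 < 7, search right half
lo=2, hi=2, mid=2, arr[mid]=6 -> 6 < 7, search right half
lo=3 > hi=2, target 7 not found

Binary search determines that 7 is not in the array after 4 comparisons. The search space was exhausted without finding the target.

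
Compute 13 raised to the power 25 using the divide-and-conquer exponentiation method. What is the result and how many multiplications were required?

Computing 13^25 by squaring (build up from 13^1; each line after the first costs one multiplication):

13^1 = 13
13^2 = (13^1)^2 = 13^2 = 169
13^3 = 13 * 13^2 = 13 * 169 = 2197
13^6 = (13^3)^2 = 2197^2 = 4826809
13^12 = (13^6)^2 = 4826809^2 = 23298085122481
13^24 = (13^12)^2 = 23298085122481^2 = 542800770374370512771595361
13^25 = 13 * 13^24 = 13 * 542800770374370512771595361 = 7056410014866816666030739693

Result: 7056410014866816666030739693
Multiplications needed: 6 (6 lines after 13^1)

13^25 = 7056410014866816666030739693. Using exponentiation by squaring, this requires 6 multiplications. The key idea: if the exponent is even, square the half-power; if odd, multiply by the base once.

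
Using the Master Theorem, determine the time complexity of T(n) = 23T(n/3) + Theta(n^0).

Master Theorem for T(n) = 23T(n/3) + O(n^0):

a = 23, b = 3, c = 0
log_b(a) = log_3(23) = 2.8540

Case 1: c = 0 < log_3(23) = 2.8540
T(n) = O(n^(log_3 23))

For T(n) = 23T(n/3) + O(n^0): log_3(23) = 2.8540. This is Case 1 of the Master Theorem (c < log_b(a), work dominated by leaves), giving O(n^(log_3 23)).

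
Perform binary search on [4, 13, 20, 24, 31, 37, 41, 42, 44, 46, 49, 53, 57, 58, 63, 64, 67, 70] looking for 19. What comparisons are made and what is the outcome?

Binary search for 19 in [4, 13, 20, 24, 31, 37, 41, 42, 44, 46, 49, 53, 57, 58, 63, 64, 67, 70]:

lo=0, hi=17, mid=8, arr[mid]=44 -> 44 > 19, search left half
lo=0, hi=7, mid=3, arr[mid]=24 -> 24 > 19, search left half
lo=0, hi=2, mid=1, arr[mid]=13 -> 13 < 19, search right half
lo=2, hi=2, mid=2, arr[mid]=20 -> 20 > 19, search left half
lo=2 > hi=1, target 19 not found

Binary search determines that 19 is not in the array after 4 comparisons. The search space was exhausted without finding the target.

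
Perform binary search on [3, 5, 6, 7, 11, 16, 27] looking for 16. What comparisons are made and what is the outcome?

Binary search for 16 in [3, 5, 6, 7, 11, 16, 27]:

lo=0, hi=6, mid=3, arr[mid]=7 -> 7 < 16, search right half
lo=4, hi=6, mid=5, arr[mid]=16 -> Found target at index 5!

Binary search finds 16 at index 5 after 2 comparisons. The search repeatedly halves the search space by comparing with the middle element.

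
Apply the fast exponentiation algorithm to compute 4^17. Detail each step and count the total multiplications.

Computing 4^17 by squaring (build up from 4^1; each line after the first costs one multiplication):

4^1 = 4
4^2 = (4^1)^2 = 4^2 = 16
4^4 = (4^2)^2 = 16^2 = 256
4^8 = (4^4)^2 = 256^2 = 65536
4^16 = (4^8)^2 = 65536^2 = 4294967296
4^17 = 4 * 4^16 = 4 * 4294967296 = 17179869184

Result: 17179869184
Multiplications needed: 5 (5 lines after 4^1)

4^17 = 17179869184. Using exponentiation by squaring, this requires 5 multiplications. The key idea: if the exponent is even, square the half-power; if odd, multiply by the base once.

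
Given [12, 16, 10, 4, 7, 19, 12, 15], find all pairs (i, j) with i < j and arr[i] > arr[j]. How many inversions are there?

Finding inversions in [12, 16, 10, 4, 7, 19, 12, 15]:

(0, 2): arr[0]=12 > arr[2]=10
(0, 3): arr[0]=12 > arr[3]=4
(0, 4): arr[0]=12 > arr[4]=7
(1, 2): arr[1]=16 > arr[2]=10
(1, 3): arr[1]=16 > arr[3]=4
(1, 4): arr[1]=16 > arr[4]=7
(1, 6): arr[1]=16 > arr[6]=12
(1, 7): arr[1]=16 > arr[7]=15
(2, 3): arr[2]=10 > arr[3]=4
(2, 4): arr[2]=10 > arr[4]=7
(5, 6): arr[5]=19 > arr[6]=12
(5, 7): arr[5]=19 > arr[7]=15

Total inversions: 12

The array has 12 inversion(s): (0,2), (0,3), (0,4), (1,2), (1,3), (1,4), (1,6), (1,7), (2,3), (2,4), (5,6), (5,7). Each pair (i,j) satisfies i < j and arr[i] > arr[j].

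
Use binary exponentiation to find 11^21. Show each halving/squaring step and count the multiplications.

Computing 11^21 by squaring (build up from 11^1; each line after the first costs one multiplication):

11^1 = 11
11^2 = (11^1)^2 = 11^2 = 121
11^4 = (11^2)^2 = 121^2 = 14641
11^5 = 11 * 11^4 = 11 * 14641 = 161051
11^10 = (11^5)^2 = 161051^2 = 25937424601
11^20 = (11^10)^2 = 25937424601^2 = 672749994932560009201
11^21 = 11 * 11^20 = 11 * 672749994932560009201 = 7400249944258160101211

Result: 7400249944258160101211
Multiplications needed: 6 (6 lines after 11^1)

11^21 = 7400249944258160101211. Using exponentiation by squaring, this requires 6 multiplications. The key idea: if the exponent is even, square the half-power; if odd, multiply by the base once.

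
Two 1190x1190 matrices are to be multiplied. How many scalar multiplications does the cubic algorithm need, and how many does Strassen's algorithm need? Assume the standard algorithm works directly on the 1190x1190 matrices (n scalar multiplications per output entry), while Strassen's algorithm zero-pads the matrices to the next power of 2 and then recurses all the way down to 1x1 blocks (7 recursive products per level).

Matrix multiplication for 1190x1190 matrices:

Strassen's algorithm requires power-of-2 dimensions. Pad 1190x1190 to 2048x2048 (next power of 2).

Standard algorithm: 1190^3 = 1685159000 multiplications
Strassen's algorithm: 7^(log2(2048)) = 7^11 = 1977326743 multiplications
Difference: 1685159000 - 1977326743 = -292167743 (Strassen uses MORE here due to padding overhead — for small or just-over-power-of-2 n, padding can outweigh the per-level savings)

Standard: 1685159000 multiplications (1190^3). Strassen: 1977326743 multiplications (7^11, after padding to 2048x2048). Strassen reduces 8 recursive multiplications to 7 at each level.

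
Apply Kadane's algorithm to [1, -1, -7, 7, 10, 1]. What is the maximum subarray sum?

Using Kadane's algorithm on [1, -1, -7, 7, 10, 1]:

Scanning through the array:
Position 1 (value -1): max_ending_here = 0, max_so_far = 1
Position 2 (value -7): max_ending_here = -7, max_so_far = 1
Position 3 (value 7): max_ending_here = 7, max_so_far = 7
Position 4 (value 10): max_ending_here = 17, max_so_far = 17
Position 5 (value 1): max_ending_here = 18, max_so_far = 18

Maximum subarray: [7, 10, 1]
Maximum sum: 18

The maximum subarray is [7, 10, 1] with sum 18. This subarray runs from index 3 to index 5.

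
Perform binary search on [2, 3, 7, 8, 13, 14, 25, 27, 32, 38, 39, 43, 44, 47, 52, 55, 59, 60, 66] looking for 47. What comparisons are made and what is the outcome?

Binary search for 47 in [2, 3, 7, 8, 13, 14, 25, 27, 32, 38, 39, 43, 44, 47, 52, 55, 59, 60, 66]:

lo=0, hi=18, mid=9, arr[mid]=38 -> 38 < 47, search right half
lo=10, hi=18, mid=14, arr[mid]=52 -> 52 > 47, search left half
lo=10, hi=13, mid=11, arr[mid]=43 -> 43 < 47, search right half
lo=12, hi=13, mid=12, arr[mid]=44 -> 44 < 47, search right half
lo=13, hi=13, mid=13, arr[mid]=47 -> Found target at index 13!

Binary search finds 47 at index 13 after 5 comparisons. The search repeatedly halves the search space by comparing with the middle element.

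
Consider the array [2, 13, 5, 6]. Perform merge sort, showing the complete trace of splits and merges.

Merge sort trace:

Split: [2, 13, 5, 6] -> [2, 13] and [5, 6]
  Split: [2, 13] -> [2] and [13]
  Merge: [2] + [13] -> [2, 13]
  Split: [5, 6] -> [5] and [6]
  Merge: [5] + [6] -> [5, 6]
Merge: [2, 13] + [5, 6] -> [2, 5, 6, 13]

Final sorted array: [2, 5, 6, 13]

The merge sort proceeds by recursively splitting the array and merging sorted halves.
After all merges, the sorted array is [2, 5, 6, 13].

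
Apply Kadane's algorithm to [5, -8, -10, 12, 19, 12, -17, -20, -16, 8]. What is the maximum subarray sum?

Using Kadane's algorithm on [5, -8, -10, 12, 19, 12, -17, -20, -16, 8]:

Scanning through the array:
Position 1 (value -8): max_ending_here = -3, max_so_far = 5
Position 2 (value -10): max_ending_here = -10, max_so_far = 5
Position 3 (value 12): max_ending_here = 12, max_so_far = 12
Position 4 (value 19): max_ending_here = 31, max_so_far = 31
Position 5 (value 12): max_ending_here = 43, max_so_far = 43
Position 6 (value -17): max_ending_here = 26, max_so_far = 43
Position 7 (value -20): max_ending_here = 6, max_so_far = 43
Position 8 (value -16): max_ending_here = -10, max_so_far = 43
Position 9 (value 8): max_ending_here = 8, max_so_far = 43

Maximum subarray: [12, 19, 12]
Maximum sum: 43

The maximum subarray is [12, 19, 12] with sum 43. This subarray runs from index 3 to index 5.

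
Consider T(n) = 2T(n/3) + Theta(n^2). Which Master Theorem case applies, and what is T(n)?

Master Theorem for T(n) = 2T(n/3) + O(n^2):

a = 2, b = 3, c = 2
log_b(a) = log_3(2) = 0.6309

Case 3: c = 2 > log_3(2) = 0.6309
T(n) = O(n^2) = O(n^2)

For T(n) = 2T(n/3) + O(n^2): log_3(2) = 0.6309. This is Case 3 of the Master Theorem (c > log_b(a), work dominated by root), giving O(n^2).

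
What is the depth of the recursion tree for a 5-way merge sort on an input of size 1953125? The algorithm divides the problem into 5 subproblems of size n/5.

For divide and conquer with division factor 5:

Problem sizes at each level:
Level 0: 1953125
Level 1: 390625
Level 2: 78125
Level 3: 15625
Level 4: 3125
Level 5: 625
Level 6: 125
Level 7: 25
Level 8: 5
Level 9: 1

The root is level 0 and the size-1 base case is level 9 (the tree spans levels 0 through 9, i.e. 10 levels counting the root), so the depth is the number of divisions: log_5(1953125) = 9

The recursion tree depth is log_5(1953125) = 9. At each level, the problem size is divided by 5, so it takes 9 divisions to reduce to a base case of size 1. The algorithm makes 5 recursive calls at each level.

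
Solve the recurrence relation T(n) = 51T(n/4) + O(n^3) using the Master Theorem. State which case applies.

Master Theorem for T(n) = 51T(n/4) + O(n^3):

a = 51, b = 4, c = 3
log_b(a) = log_4(51) = 2.8362

Case 3: c = 3 > log_4(51) = 2.8362
T(n) = O(n^3) = O(n^3)

For T(n) = 51T(n/4) + O(n^3): log_4(51) = 2.8362. This is Case 3 of the Master Theorem (c > log_b(a), work dominated by root), giving O(n^3).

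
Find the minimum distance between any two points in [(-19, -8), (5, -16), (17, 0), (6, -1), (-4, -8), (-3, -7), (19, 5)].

Computing all pairwise distances among 7 points:

d((-19, -8), (5, -16)) = 25.2982
d((-19, -8), (17, 0)) = 36.8782
d((-19, -8), (6, -1)) = 25.9615
d((-19, -8), (-4, -8)) = 15.0
d((-19, -8), (-3, -7)) = 16.0312
d((-19, -8), (19, 5)) = 40.1622
d((5, -16), (17, 0)) = 20.0
d((5, -16), (6, -1)) = 15.0333
d((5, -16), (-4, -8)) = 12.0416
d((5, -16), (-3, -7)) = 12.0416
d((5, -16), (19, 5)) = 25.2389
d((17, 0), (6, -1)) = 11.0454
d((17, 0), (-4, -8)) = 22.4722
d((17, 0), (-3, -7)) = 21.1896
d((17, 0), (19, 5)) = 5.3852
d((6, -1), (-4, -8)) = 12.2066
d((6, -1), (-3, -7)) = 10.8167
d((6, -1), (19, 5)) = 14.3178
d((-4, -8), (-3, -7)) = 1.4142 <-- minimum
d((-4, -8), (19, 5)) = 26.4197
d((-3, -7), (19, 5)) = 25.0599

Closest pair: (-4, -8) and (-3, -7) with distance 1.4142

The closest pair is (-4, -8) and (-3, -7) with Euclidean distance 1.4142. For 7 points, brute-force pairwise comparison is shown above. For large n, the divide-and-conquer algorithm (sort by x, recurse on halves, check the dividing strip) achieves O(n log n).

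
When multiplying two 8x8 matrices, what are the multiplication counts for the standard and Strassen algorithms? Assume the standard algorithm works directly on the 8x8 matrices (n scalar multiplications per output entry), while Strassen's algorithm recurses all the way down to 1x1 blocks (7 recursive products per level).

Matrix multiplication for 8x8 matrices:

Standard algorithm: 8^3 = 512 multiplications
Strassen's algorithm: 7^(log2(8)) = 7^3 = 343 multiplications
Savings: 512 - 343 = 169 multiplications

Standard: 512 multiplications (8^3). Strassen: 343 multiplications (7^3). Strassen reduces 8 recursive multiplications to 7 at each level.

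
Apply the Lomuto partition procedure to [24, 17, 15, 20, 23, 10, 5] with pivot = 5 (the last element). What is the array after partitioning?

Lomuto partition with pivot = 5:

Initial array: [24, 17, 15, 20, 23, 10, 5]

arr[0]=24 > 5: no swap
arr[1]=17 > 5: no swap
arr[2]=15 > 5: no swap
arr[3]=20 > 5: no swap
arr[4]=23 > 5: no swap
arr[5]=10 > 5: no swap

Place pivot at position 0: [5, 17, 15, 20, 23, 10, 24]
Pivot position: 0

After partitioning with pivot 5, the array becomes [5, 17, 15, 20, 23, 10, 24]. The pivot is placed at index 0. All elements to the left of the pivot are <= 5, and all elements to the right are > 5.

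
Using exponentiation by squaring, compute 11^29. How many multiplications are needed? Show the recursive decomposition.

Computing 11^29 by squaring (build up from 11^1; each line after the first costs one multiplication):

11^1 = 11
11^2 = (11^1)^2 = 11^2 = 121
11^3 = 11 * 11^2 = 11 * 121 = 1331
11^6 = (11^3)^2 = 1331^2 = 1771561
11^7 = 11 * 11^6 = 11 * 1771561 = 19487171
11^14 = (11^7)^2 = 19487171^2 = 379749833583241
11^28 = (11^14)^2 = 379749833583241^2 = 144209936106499234037676064081
11^29 = 11 * 11^28 = 11 * 144209936106499234037676064081 = 1586309297171491574414436704891

Result: 1586309297171491574414436704891
Multiplications needed: 7 (7 lines after 11^1)

11^29 = 1586309297171491574414436704891. Using exponentiation by squaring, this requires 7 multiplications. The key idea: if the exponent is even, square the half-power; if odd, multiply by the base once.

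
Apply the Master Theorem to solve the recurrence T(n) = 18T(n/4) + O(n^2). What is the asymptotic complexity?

Master Theorem for T(n) = 18T(n/4) + O(n^2):

a = 18, b = 4, c = 2
log_b(a) = log_4(18) = 2.0850

Case 1: c = 2 < log_4(18) = 2.0850
T(n) = O(n^(log_4 18))

For T(n) = 18T(n/4) + O(n^2): log_4(18) = 2.0850. This is Case 1 of the Master Theorem (c < log_b(a), work dominated by leaves), giving O(n^(log_4 18)).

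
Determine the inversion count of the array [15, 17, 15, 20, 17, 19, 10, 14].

Finding inversions in [15, 17, 15, 20, 17, 19, 10, 14]:

(0, 6): arr[0]=15 > arr[6]=10
(0, 7): arr[0]=15 > arr[7]=14
(1, 2): arr[1]=17 > arr[2]=15
(1, 6): arr[1]=17 > arr[6]=10
(1, 7): arr[1]=17 > arr[7]=14
(2, 6): arr[2]=15 > arr[6]=10
(2, 7): arr[2]=15 > arr[7]=14
(3, 4): arr[3]=20 > arr[4]=17
(3, 5): arr[3]=20 > arr[5]=19
(3, 6): arr[3]=20 > arr[6]=10
(3, 7): arr[3]=20 > arr[7]=14
(4, 6): arr[4]=17 > arr[6]=10
(4, 7): arr[4]=17 > arr[7]=14
(5, 6): arr[5]=19 > arr[6]=10
(5, 7): arr[5]=19 > arr[7]=14

Total inversions: 15

The array has 15 inversion(s): (0,6), (0,7), (1,2), (1,6), (1,7), (2,6), (2,7), (3,4), (3,5), (3,6), (3,7), (4,6), (4,7), (5,6), (5,7). Each pair (i,j) satisfies i < j and arr[i] > arr[j].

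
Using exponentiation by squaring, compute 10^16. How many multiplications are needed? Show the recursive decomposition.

Computing 10^16 by squaring (build up from 10^1; each line after the first costs one multiplication):

10^1 = 10
10^2 = (10^1)^2 = 10^2 = 100
10^4 = (10^2)^2 = 100^2 = 10000
10^8 = (10^4)^2 = 10000^2 = 100000000
10^16 = (10^8)^2 = 100000000^2 = 10000000000000000

Result: 10000000000000000
Multiplications needed: 4 (4 lines after 10^1)

10^16 = 10000000000000000. Using exponentiation by squaring, this requires 4 multiplications. The key idea: if the exponent is even, square the half-power; if odd, multiply by the base once.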